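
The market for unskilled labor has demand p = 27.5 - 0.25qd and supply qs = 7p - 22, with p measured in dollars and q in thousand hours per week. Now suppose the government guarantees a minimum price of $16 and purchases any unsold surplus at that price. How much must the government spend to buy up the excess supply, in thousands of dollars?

704

Rearranging demand gives qd = 110 - 4p. Equilibrium: 110 - 4p = 7p - 22, so 132 = 11p and p* = 12, q* = 62.
Since 16 > 12, the floor is binding.
At p = 16: qd = 110 - 4·16 = 46 and qs = 7·16 - 22 = 90.
Surplus = qs - qd = 44.
Government expenditure = surplus × support price = 44 × 16 = 704.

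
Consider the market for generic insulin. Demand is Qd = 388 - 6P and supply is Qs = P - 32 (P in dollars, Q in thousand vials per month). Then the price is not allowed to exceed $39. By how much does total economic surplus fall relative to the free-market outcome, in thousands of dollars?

257.25

Without the control the market clears where 388 - 6P = P - 32, i.e. P* = 60 and Q* = 28.
The ceiling of 39 is below the equilibrium price 60, so it binds.
At P = 39: Qd = 388 - 6·39 = 154 and Qs = 39 - 32 = 7.
Quantity traded falls to 7. At Q = 7 the demand price is (388 - 7)/6 = 63.5 and the supply price is 32 + 7 = 39.
Deadweight loss = ½ · (63.5 - 39) · (28 - 7) = ½ · 24.5 · 21 = 257.25.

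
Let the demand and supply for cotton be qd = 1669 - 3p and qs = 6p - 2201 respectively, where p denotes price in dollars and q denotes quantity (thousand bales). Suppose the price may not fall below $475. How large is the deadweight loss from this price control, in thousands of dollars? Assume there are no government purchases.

4556.25

Setting quantity demanded equal to quantity supplied, 1669 - 3p = 6p - 2201, gives p* = 430 and q* = 379.
The floor of 475 is above the equilibrium price 430, so it binds.
At p = 475: qd = 1669 - 3·475 = 244 and qs = 6·475 - 2201 = 649.
Quantity traded falls to 244. At q = 244 the demand price is (1669 - 244)/3 = 475 and the supply price is (2201 + 244)/6 = 407.5.
Deadweight loss = ½ · (475 - 407.5) · (379 - 244) = ½ · 67.5 · 135 = 4556.25.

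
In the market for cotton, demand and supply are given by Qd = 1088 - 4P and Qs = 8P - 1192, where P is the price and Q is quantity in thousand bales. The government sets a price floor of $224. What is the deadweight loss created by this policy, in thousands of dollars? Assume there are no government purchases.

In a free market, 1088 - 4P = 8P - 1192 gives the equilibrium P* = 190, Q* = 328.
The floor of 224 is above the equilibrium price 190, so it binds.
At P = 224: Qd = 1088 - 4·224 = 192 and Qs = 8·224 - 1192 = 600.
Quantity traded falls to 192. At Q = 192 the demand price is (1088 - 192)/4 = 224 and the supply price is (1192 + 192)/8 = 173.
Deadweight loss = ½ · (224 - 173) · (328 - 192) = ½ · 51 · 136 = 3468.

3468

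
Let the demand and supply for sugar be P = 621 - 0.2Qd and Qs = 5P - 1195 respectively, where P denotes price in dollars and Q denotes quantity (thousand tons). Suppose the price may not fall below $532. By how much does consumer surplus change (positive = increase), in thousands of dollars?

Rearranging demand gives Qd = 3105 - 5P. Setting quantity demanded equal to quantity supplied, 3105 - 5P = 5P - 1195, gives P* = 430 and Q* = 955.
The floor of 532 is above the equilibrium price 430, so it binds.
At P = 532: Qd = 3105 - 5·532 = 445 and Qs = 5·532 - 1195 = 1465.
Consumer surplus without the control is ½ · (621 - 430) · 955 = 91202.5.
With the floor, consumers buy 445 units at 532, so CS = ½ · (621 - 532) · 445 = 19802.5.
Change in consumer surplus = 19802.5 - 91202.5 = -71400.

-71400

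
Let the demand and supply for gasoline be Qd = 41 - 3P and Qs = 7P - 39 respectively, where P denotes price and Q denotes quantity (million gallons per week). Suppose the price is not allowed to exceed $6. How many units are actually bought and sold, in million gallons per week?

3

Setting quantity demanded equal to quantity supplied, 41 - 3P = 7P - 39, gives P* = 8 and Q* = 17.
The ceiling of 6 is below the equilibrium price 8, so it binds.
At P = 6: Qd = 41 - 3·6 = 23 and Qs = 7·6 - 39 = 3.
The quantity actually transacted is the short side, supply: 3.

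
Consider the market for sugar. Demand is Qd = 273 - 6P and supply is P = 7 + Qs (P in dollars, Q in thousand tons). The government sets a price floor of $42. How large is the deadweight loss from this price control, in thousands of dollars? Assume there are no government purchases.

Rearranging supply gives Qs = P - 7. Equilibrium: 273 - 6P = P - 7, so 280 = 7P and P* = 40, Q* = 33.
The floor of 42 is above the equilibrium price 40, so it binds.
At P = 42: Qd = 273 - 6·42 = 21 and Qs = 42 - 7 = 35.
Quantity traded falls to 21. At Q = 21 the demand price is (273 - 21)/6 = 42 and the supply price is 7 + 21 = 28.
Deadweight loss = ½ · (42 - 28) · (33 - 21) = ½ · 14 · 12 = 84.

84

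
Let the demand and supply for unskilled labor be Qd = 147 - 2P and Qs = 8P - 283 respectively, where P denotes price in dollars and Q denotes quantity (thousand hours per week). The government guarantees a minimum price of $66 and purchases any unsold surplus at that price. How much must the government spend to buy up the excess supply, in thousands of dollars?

Equilibrium: 147 - 2P = 8P - 283, so 430 = 10P and P* = 43, Q* = 61.
Since 66 > 43, the floor is binding.
At P = 66: Qd = 147 - 2·66 = 15 and Qs = 8·66 - 283 = 245.
Surplus = Qs - Qd = 230.
Government expenditure = surplus × support price = 230 × 66 = 15180.

15180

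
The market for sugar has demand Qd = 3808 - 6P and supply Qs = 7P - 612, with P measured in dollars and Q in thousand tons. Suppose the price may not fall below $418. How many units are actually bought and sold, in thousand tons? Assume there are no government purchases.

1300

Setting quantity demanded equal to quantity supplied, 3808 - 6P = 7P - 612, gives P* = 340 and Q* = 1768.
The floor of 418 is above the equilibrium price 340, so it binds.
At P = 418: Qd = 3808 - 6·418 = 1300 and Qs = 7·418 - 612 = 2314.
The quantity actually transacted is the short side, demand: 1300.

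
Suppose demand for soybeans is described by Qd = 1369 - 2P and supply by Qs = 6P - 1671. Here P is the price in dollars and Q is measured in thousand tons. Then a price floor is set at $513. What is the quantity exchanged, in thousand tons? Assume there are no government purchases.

Setting quantity demanded equal to quantity supplied, 1369 - 2P = 6P - 1671, gives P* = 380 and Q* = 609.
Because the floor (513) lies above the market-clearing price, it is binding.
At P = 513: Qd = 1369 - 2·513 = 343 and Qs = 6·513 - 1671 = 1407.
The quantity actually transacted is the short side, demand: 343.

343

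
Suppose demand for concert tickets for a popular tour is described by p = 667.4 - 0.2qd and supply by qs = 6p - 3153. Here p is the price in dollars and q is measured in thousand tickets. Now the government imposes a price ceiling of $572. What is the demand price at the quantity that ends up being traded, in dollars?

611.6

Rearranging demand gives qd = 3337 - 5p. In a free market, 3337 - 5p = 6p - 3153 gives the equilibrium p* = 590, q* = 387.
Since 572 < 590, the ceiling is binding.
At p = 572: qd = 3337 - 5·572 = 477 and qs = 6·572 - 3153 = 279.
Only 279 units reach the market. On the demand curve, the marginal buyer's willingness to pay at q = 279 is (3337 - 279)/5 = 611.6.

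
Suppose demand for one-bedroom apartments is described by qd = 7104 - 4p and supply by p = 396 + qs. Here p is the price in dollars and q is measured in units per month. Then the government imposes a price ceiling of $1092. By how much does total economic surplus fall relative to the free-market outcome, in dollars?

Rearranging supply gives qs = p - 396. In a free market, 7104 - 4p = p - 396 gives the equilibrium p* = 1500, q* = 1104.
Since 1092 < 1500, the ceiling is binding.
At p = 1092: qd = 7104 - 4·1092 = 2736 and qs = 1092 - 396 = 696.
Quantity traded falls to 696. At q = 696 the demand price is (7104 - 696)/4 = 1602 and the supply price is 396 + 696 = 1092.
Deadweight loss = ½ · (1602 - 1092) · (1104 - 696) = ½ · 510 · 408 = 104040.

104040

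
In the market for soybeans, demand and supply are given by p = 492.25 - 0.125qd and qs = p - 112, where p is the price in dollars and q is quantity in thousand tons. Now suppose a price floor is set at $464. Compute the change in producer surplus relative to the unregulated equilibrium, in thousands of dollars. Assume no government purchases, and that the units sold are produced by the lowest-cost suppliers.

-3108

Rearranging demand gives qd = 3938 - 8p. In a free market, 3938 - 8p = p - 112 gives the equilibrium p* = 450, q* = 338.
The floor of 464 is above the equilibrium price 450, so it binds.
At p = 464: qd = 3938 - 8·464 = 226 and qs = 464 - 112 = 352.
Producer surplus without the control is ½ · (450 - 112) · 338 = 57122.
With the floor, 226 units are sold at 464. The supply price at q = 226 is 338, so PS = ½ · [(464 - 112) + (464 - 338)] · 226 = 54014.
Change in producer surplus = 54014 - 57122 = -3108.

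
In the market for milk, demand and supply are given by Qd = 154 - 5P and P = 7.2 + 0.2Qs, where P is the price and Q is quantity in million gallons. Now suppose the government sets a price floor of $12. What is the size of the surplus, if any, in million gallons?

Rearranging supply gives Qs = 5P - 36. Without the control the market clears where 154 - 5P = 5P - 36, i.e. P* = 19 and Q* = 59.
The floor of 12 is below the equilibrium price 19, so it is not binding; the market clears at P* = 19, Q* = 59.
Since the control does not bind, there is no surplus.

0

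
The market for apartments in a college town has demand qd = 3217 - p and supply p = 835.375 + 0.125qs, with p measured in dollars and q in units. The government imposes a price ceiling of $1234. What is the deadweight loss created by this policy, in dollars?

0

Rearranging supply gives qs = 8p - 6683. Without the control the market clears where 3217 - p = 8p - 6683, i.e. p* = 1100 and q* = 2117.
The ceiling of 1234 is above the equilibrium price 1100, so it is not binding; the market clears at p* = 1100, q* = 2117.
Since the control does not bind, no trades are prevented and deadweight loss is zero.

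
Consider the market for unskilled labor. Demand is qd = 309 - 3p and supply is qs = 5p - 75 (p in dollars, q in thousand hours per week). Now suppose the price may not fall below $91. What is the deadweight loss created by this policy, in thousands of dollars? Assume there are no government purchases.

4437.6

Setting quantity demanded equal to quantity supplied, 309 - 3p = 5p - 75, gives p* = 48 and q* = 165.
Since 91 > 48, the floor is binding.
At p = 91: qd = 309 - 3·91 = 36 and qs = 5·91 - 75 = 380.
Quantity traded falls to 36. At q = 36 the demand price is (309 - 36)/3 = 91 and the supply price is (75 + 36)/5 = 22.2.
Deadweight loss = ½ · (91 - 22.2) · (165 - 36) = ½ · 68.8 · 129 = 4437.6.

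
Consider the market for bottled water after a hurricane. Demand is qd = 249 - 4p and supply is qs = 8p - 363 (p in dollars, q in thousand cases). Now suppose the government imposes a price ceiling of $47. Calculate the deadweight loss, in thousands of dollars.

192

Equilibrium: 249 - 4p = 8p - 363, so 612 = 12p and p* = 51, q* = 45.
Since 47 < 51, the ceiling is binding.
At p = 47: qd = 249 - 4·47 = 61 and qs = 8·47 - 363 = 13.
Quantity traded falls to 13. At q = 13 the demand price is (249 - 13)/4 = 59 and the supply price is (363 + 13)/8 = 47.
Deadweight loss = ½ · (59 - 47) · (45 - 13) = ½ · 12 · 32 = 192.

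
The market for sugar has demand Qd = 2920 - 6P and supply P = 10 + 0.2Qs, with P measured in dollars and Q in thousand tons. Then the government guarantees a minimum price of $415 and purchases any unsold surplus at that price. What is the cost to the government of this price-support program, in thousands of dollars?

661925

Rearranging supply gives Qs = 5P - 50. In a free market, 2920 - 6P = 5P - 50 gives the equilibrium P* = 270, Q* = 1300.
Since 415 > 270, the floor is binding.
At P = 415: Qd = 2920 - 6·415 = 430 and Qs = 5·415 - 50 = 2025.
Surplus = Qs - Qd = 1595.
Government expenditure = surplus × support price = 1595 × 415 = 661925.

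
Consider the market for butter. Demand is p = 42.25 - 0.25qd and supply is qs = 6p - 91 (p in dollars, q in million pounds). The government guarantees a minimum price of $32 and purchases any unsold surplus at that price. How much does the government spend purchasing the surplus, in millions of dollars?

1920

Rearranging demand gives qd = 169 - 4p. Setting quantity demanded equal to quantity supplied, 169 - 4p = 6p - 91, gives p* = 26 and q* = 65.
Because the floor (32) lies above the market-clearing price, it is binding.
At p = 32: qd = 169 - 4·32 = 41 and qs = 6·32 - 91 = 101.
Surplus = qs - qd = 60.
Government expenditure = surplus × support price = 60 × 32 = 1920.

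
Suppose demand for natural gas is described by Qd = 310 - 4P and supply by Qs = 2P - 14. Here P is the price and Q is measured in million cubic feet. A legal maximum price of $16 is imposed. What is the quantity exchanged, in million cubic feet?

Without the control the market clears where 310 - 4P = 2P - 14, i.e. P* = 54 and Q* = 94.
Since 16 < 54, the ceiling is binding.
At P = 16: Qd = 310 - 4·16 = 246 and Qs = 2·16 - 14 = 18.
The quantity actually transacted is the short side, supply: 18.

18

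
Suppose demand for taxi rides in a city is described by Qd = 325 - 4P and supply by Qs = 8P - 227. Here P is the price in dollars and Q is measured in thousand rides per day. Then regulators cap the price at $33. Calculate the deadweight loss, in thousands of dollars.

Without the control the market clears where 325 - 4P = 8P - 227, i.e. P* = 46 and Q* = 141.
Because the ceiling (33) lies below the market-clearing price, it is binding.
At P = 33: Qd = 325 - 4·33 = 193 and Qs = 8·33 - 227 = 37.
Quantity traded falls to 37. At Q = 37 the demand price is (325 - 37)/4 = 72 and the supply price is (227 + 37)/8 = 33.
Deadweight loss = ½ · (72 - 33) · (141 - 37) = ½ · 39 · 104 = 2028.

2028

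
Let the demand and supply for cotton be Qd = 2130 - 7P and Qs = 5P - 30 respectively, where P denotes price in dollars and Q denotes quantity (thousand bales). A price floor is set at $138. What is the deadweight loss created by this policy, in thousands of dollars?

In a free market, 2130 - 7P = 5P - 30 gives the equilibrium P* = 180, Q* = 870.
The floor of 138 is below the equilibrium price 180, so it is not binding; the market clears at P* = 180, Q* = 870.
Since the control does not bind, no trades are prevented and deadweight loss is zero.

0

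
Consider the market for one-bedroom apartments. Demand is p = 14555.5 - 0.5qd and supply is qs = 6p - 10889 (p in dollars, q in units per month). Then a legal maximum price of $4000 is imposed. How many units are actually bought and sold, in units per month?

13111

Rearranging demand gives qd = 29111 - 2p. Equilibrium: 29111 - 2p = 6p - 10889, so 40000 = 8p and p* = 5000, q* = 19111.
Because the ceiling (4000) lies below the market-clearing price, it is binding.
At p = 4000: qd = 29111 - 2·4000 = 21111 and qs = 6·4000 - 10889 = 13111.
The quantity actually transacted is the short side, supply: 13111.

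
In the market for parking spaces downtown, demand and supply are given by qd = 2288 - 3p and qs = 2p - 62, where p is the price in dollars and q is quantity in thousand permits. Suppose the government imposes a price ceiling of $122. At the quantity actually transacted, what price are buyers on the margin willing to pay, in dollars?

702

Equilibrium: 2288 - 3p = 2p - 62, so 2350 = 5p and p* = 470, q* = 878.
The ceiling of 122 is below the equilibrium price 470, so it binds.
At p = 122: qd = 2288 - 3·122 = 1922 and qs = 2·122 - 62 = 182.
Only 182 units reach the market. On the demand curve, the marginal buyer's willingness to pay at q = 182 is (2288 - 182)/3 = 702.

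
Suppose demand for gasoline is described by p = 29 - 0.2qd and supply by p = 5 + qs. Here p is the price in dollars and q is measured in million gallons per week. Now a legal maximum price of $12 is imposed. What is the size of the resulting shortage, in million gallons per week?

Rearranging demand gives qd = 145 - 5p; rearranging supply gives qs = p - 5. Equilibrium: 145 - 5p = p - 5, so 150 = 6p and p* = 25, q* = 20.
The ceiling of 12 is below the equilibrium price 25, so it binds.
At p = 12: qd = 145 - 5·12 = 85 and qs = 12 - 5 = 7.
Shortage = qd - qs = 85 - 7 = 78.

78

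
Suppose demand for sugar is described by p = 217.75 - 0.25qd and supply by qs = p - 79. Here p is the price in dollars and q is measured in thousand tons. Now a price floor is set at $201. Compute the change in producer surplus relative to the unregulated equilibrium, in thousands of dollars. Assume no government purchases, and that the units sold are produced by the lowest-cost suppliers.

Rearranging demand gives qd = 871 - 4p. Equilibrium: 871 - 4p = p - 79, so 950 = 5p and p* = 190, q* = 111.
Since 201 > 190, the floor is binding.
At p = 201: qd = 871 - 4·201 = 67 and qs = 201 - 79 = 122.
Producer surplus without the control is ½ · (190 - 79) · 111 = 6160.5.
With the floor, 67 units are sold at 201. The supply price at q = 67 is 146, so PS = ½ · [(201 - 79) + (201 - 146)] · 67 = 5929.5.
Change in producer surplus = 5929.5 - 6160.5 = -231.

-231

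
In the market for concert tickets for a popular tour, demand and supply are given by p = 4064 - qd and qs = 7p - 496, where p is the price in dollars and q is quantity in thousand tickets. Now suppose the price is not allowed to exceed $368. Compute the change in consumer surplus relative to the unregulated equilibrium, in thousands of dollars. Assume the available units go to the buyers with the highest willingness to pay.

-579538

Rearranging demand gives qd = 4064 - p. Setting quantity demanded equal to quantity supplied, 4064 - p = 7p - 496, gives p* = 570 and q* = 3494.
The ceiling of 368 is below the equilibrium price 570, so it binds.
At p = 368: qd = 4064 - 368 = 3696 and qs = 7·368 - 496 = 2080.
Consumer surplus without the control is ½ · (4064 - 570) · 3494 = 6104018.
With the ceiling, 2080 units are sold at 368 (assume they go to the highest-value buyers). The demand price at q = 2080 is 1984, so CS = ½ · [(4064 - 368) + (1984 - 368)] · 2080 = 5524480.
Change in consumer surplus = 5524480 - 6104018 = -579538.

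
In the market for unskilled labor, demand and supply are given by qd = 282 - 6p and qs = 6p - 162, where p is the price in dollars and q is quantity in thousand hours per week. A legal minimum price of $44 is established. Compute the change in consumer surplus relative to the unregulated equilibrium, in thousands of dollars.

Setting quantity demanded equal to quantity supplied, 282 - 6p = 6p - 162, gives p* = 37 and q* = 60.
Because the floor (44) lies above the market-clearing price, it is binding.
At p = 44: qd = 282 - 6·44 = 18 and qs = 6·44 - 162 = 102.
Consumer surplus without the control is ½ · (47 - 37) · 60 = 300.
With the floor, consumers buy 18 units at 44, so CS = ½ · (47 - 44) · 18 = 27.
Change in consumer surplus = 27 - 300 = -273.

-273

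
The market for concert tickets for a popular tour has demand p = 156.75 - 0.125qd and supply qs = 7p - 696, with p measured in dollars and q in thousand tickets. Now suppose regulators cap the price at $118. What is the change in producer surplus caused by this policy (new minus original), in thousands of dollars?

Rearranging demand gives qd = 1254 - 8p. In a free market, 1254 - 8p = 7p - 696 gives the equilibrium p* = 130, q* = 214.
Since 118 < 130, the ceiling is binding.
At p = 118: qd = 1254 - 8·118 = 310 and qs = 7·118 - 696 = 130.
Producer surplus without the control is ½ · (130 - 696/7) · 214 = 22898/7.
With the ceiling, producers sell 130 units at 118, so PS = ½ · (118 - 696/7) · 130 = 8450/7.
Change in producer surplus = 8450/7 - 22898/7 = -2064.

-2064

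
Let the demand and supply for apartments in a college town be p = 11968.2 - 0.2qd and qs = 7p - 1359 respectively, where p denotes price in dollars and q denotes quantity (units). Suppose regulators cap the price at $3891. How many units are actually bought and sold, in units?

25878

Rearranging demand gives qd = 59841 - 5p. Equilibrium: 59841 - 5p = 7p - 1359, so 61200 = 12p and p* = 5100, q* = 34341.
The ceiling of 3891 is below the equilibrium price 5100, so it binds.
At p = 3891: qd = 59841 - 5·3891 = 40386 and qs = 7·3891 - 1359 = 25878.
The quantity actually transacted is the short side, supply: 25878.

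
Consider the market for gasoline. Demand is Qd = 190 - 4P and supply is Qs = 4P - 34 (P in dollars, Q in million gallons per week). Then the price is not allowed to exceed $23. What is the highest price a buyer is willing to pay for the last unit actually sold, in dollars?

Setting quantity demanded equal to quantity supplied, 190 - 4P = 4P - 34, gives P* = 28 and Q* = 78.
Because the ceiling (23) lies below the market-clearing price, it is binding.
At P = 23: Qd = 190 - 4·23 = 98 and Qs = 4·23 - 34 = 58.
Only 58 units reach the market. On the demand curve, the marginal buyer's willingness to pay at Q = 58 is (190 - 58)/4 = 33.

33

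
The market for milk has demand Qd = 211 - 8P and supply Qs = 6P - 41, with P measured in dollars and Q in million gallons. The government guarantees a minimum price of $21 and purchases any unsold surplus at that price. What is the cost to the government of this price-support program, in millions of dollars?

882

In a free market, 211 - 8P = 6P - 41 gives the equilibrium P* = 18, Q* = 67.
Because the floor (21) lies above the market-clearing price, it is binding.
At P = 21: Qd = 211 - 8·21 = 43 and Qs = 6·21 - 41 = 85.
Surplus = Qs - Qd = 42.
Government expenditure = surplus × support price = 42 × 21 = 882.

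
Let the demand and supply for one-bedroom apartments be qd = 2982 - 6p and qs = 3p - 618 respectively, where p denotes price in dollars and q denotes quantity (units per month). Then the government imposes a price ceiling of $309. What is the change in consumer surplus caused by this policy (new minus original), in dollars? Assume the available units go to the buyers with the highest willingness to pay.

Setting quantity demanded equal to quantity supplied, 2982 - 6p = 3p - 618, gives p* = 400 and q* = 582.
The ceiling of 309 is below the equilibrium price 400, so it binds.
At p = 309: qd = 2982 - 6·309 = 1128 and qs = 3·309 - 618 = 309.
Consumer surplus without the control is ½ · (497 - 400) · 582 = 28227.
With the ceiling, 309 units are sold at 309 (assume they go to the highest-value buyers). The demand price at q = 309 is 445.5, so CS = ½ · [(497 - 309) + (445.5 - 309)] · 309 = 50135.25.
Change in consumer surplus = 50135.25 - 28227 = 21908.25.

21908.25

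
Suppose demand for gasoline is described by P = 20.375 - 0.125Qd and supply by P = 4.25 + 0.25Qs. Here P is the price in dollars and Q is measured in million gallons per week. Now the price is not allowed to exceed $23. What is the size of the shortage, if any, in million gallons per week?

0

Rearranging demand gives Qd = 163 - 8P; rearranging supply gives Qs = 4P - 17. In a free market, 163 - 8P = 4P - 17 gives the equilibrium P* = 15, Q* = 43.
Since 23 is above P* = 15, the ceiling does not bind and the free-market outcome prevails.
Since the control does not bind, there is no shortage.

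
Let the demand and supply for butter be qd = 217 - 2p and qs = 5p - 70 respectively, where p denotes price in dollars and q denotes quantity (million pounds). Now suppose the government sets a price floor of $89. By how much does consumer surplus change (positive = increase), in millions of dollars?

-4176

Setting quantity demanded equal to quantity supplied, 217 - 2p = 5p - 70, gives p* = 41 and q* = 135.
Because the floor (89) lies above the market-clearing price, it is binding.
At p = 89: qd = 217 - 2·89 = 39 and qs = 5·89 - 70 = 375.
Consumer surplus without the control is ½ · (108.5 - 41) · 135 = 4556.25.
With the floor, consumers buy 39 units at 89, so CS = ½ · (108.5 - 89) · 39 = 380.25.
Change in consumer surplus = 380.25 - 4556.25 = -4176.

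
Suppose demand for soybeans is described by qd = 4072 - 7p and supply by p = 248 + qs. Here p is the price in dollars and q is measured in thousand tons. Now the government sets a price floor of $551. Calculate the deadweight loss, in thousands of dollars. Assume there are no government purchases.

Rearranging supply gives qs = p - 248. In a free market, 4072 - 7p = p - 248 gives the equilibrium p* = 540, q* = 292.
Because the floor (551) lies above the market-clearing price, it is binding.
At p = 551: qd = 4072 - 7·551 = 215 and qs = 551 - 248 = 303.
Quantity traded falls to 215. At q = 215 the demand price is (4072 - 215)/7 = 551 and the supply price is 248 + 215 = 463.
Deadweight loss = ½ · (551 - 463) · (292 - 215) = ½ · 88 · 77 = 3388.

3388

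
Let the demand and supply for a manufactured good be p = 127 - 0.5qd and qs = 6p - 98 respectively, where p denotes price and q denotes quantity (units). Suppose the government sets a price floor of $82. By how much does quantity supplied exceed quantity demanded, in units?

304

Rearranging demand gives qd = 254 - 2p. Equilibrium: 254 - 2p = 6p - 98, so 352 = 8p and p* = 44, q* = 166.
Because the floor (82) lies above the market-clearing price, it is binding.
At p = 82: qd = 254 - 2·82 = 90 and qs = 6·82 - 98 = 394.
Surplus = qs - qd = 394 - 90 = 304.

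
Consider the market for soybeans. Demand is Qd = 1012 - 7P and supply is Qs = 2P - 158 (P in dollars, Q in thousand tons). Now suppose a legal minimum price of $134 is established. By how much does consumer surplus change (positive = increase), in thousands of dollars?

-352

Equilibrium: 1012 - 7P = 2P - 158, so 1170 = 9P and P* = 130, Q* = 102.
Because the floor (134) lies above the market-clearing price, it is binding.
At P = 134: Qd = 1012 - 7·134 = 74 and Qs = 2·134 - 158 = 110.
Consumer surplus without the control is ½ · (1012/7 - 130) · 102 = 5202/7.
With the floor, consumers buy 74 units at 134, so CS = ½ · (1012/7 - 134) · 74 = 2738/7.
Change in consumer surplus = 2738/7 - 5202/7 = -352.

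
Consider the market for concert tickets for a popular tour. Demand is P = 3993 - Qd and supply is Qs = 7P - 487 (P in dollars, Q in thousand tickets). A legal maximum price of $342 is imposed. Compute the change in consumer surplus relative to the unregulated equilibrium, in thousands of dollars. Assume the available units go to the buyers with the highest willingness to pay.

Rearranging demand gives Qd = 3993 - P. In a free market, 3993 - P = 7P - 487 gives the equilibrium P* = 560, Q* = 3433.
The ceiling of 342 is below the equilibrium price 560, so it binds.
At P = 342: Qd = 3993 - 342 = 3651 and Qs = 7·342 - 487 = 1907.
Consumer surplus without the control is ½ · (3993 - 560) · 3433 = 5892744.5.
With the ceiling, 1907 units are sold at 342 (assume they go to the highest-value buyers). The demand price at Q = 1907 is 2086, so CS = ½ · [(3993 - 342) + (2086 - 342)] · 1907 = 5144132.5.
Change in consumer surplus = 5144132.5 - 5892744.5 = -748612.

-748612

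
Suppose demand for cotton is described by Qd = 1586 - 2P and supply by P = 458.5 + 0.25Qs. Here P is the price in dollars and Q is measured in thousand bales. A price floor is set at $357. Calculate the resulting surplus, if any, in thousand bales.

0

Rearranging supply gives Qs = 4P - 1834. Without the control the market clears where 1586 - 2P = 4P - 1834, i.e. P* = 570 and Q* = 446.
Since 357 is below P* = 570, the floor does not bind and the free-market outcome prevails.
Since the control does not bind, there is no surplus.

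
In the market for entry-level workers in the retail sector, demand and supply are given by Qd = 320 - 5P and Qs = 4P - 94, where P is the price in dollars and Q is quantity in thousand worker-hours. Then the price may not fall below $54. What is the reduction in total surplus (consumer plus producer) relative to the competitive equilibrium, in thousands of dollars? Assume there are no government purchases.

Without the control the market clears where 320 - 5P = 4P - 94, i.e. P* = 46 and Q* = 90.
Because the floor (54) lies above the market-clearing price, it is binding.
At P = 54: Qd = 320 - 5·54 = 50 and Qs = 4·54 - 94 = 122.
Quantity traded falls to 50. At Q = 50 the demand price is (320 - 50)/5 = 54 and the supply price is (94 + 50)/4 = 36.
Deadweight loss = ½ · (54 - 36) · (90 - 50) = ½ · 18 · 40 = 360.

360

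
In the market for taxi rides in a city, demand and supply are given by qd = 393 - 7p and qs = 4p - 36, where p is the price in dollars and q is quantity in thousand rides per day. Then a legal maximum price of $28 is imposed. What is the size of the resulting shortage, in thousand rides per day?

In a free market, 393 - 7p = 4p - 36 gives the equilibrium p* = 39, q* = 120.
Since 28 < 39, the ceiling is binding.
At p = 28: qd = 393 - 7·28 = 197 and qs = 4·28 - 36 = 76.
Shortage = qd - qs = 197 - 76 = 121.

121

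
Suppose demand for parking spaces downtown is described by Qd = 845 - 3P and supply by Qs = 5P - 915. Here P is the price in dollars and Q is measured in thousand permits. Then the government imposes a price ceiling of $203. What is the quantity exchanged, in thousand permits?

Setting quantity demanded equal to quantity supplied, 845 - 3P = 5P - 915, gives P* = 220 and Q* = 185.
The ceiling of 203 is below the equilibrium price 220, so it binds.
At P = 203: Qd = 845 - 3·203 = 236 and Qs = 5·203 - 915 = 100.
The quantity actually transacted is the short side, supply: 100.

100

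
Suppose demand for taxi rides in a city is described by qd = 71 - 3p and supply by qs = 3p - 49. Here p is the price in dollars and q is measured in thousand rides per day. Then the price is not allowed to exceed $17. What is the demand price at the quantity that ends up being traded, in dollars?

Without the control the market clears where 71 - 3p = 3p - 49, i.e. p* = 20 and q* = 11.
Since 17 < 20, the ceiling is binding.
At p = 17: qd = 71 - 3·17 = 20 and qs = 3·17 - 49 = 2.
Only 2 units reach the market. On the demand curve, the marginal buyer's willingness to pay at q = 2 is (71 - 2)/3 = 23.

23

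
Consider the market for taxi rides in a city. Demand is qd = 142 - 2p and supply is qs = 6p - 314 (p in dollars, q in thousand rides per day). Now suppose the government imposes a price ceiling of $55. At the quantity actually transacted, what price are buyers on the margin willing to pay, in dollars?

In a free market, 142 - 2p = 6p - 314 gives the equilibrium p* = 57, q* = 28.
The ceiling of 55 is below the equilibrium price 57, so it binds.
At p = 55: qd = 142 - 2·55 = 32 and qs = 6·55 - 314 = 16.
Only 16 units reach the market. On the demand curve, the marginal buyer's willingness to pay at q = 16 is (142 - 16)/2 = 63.

63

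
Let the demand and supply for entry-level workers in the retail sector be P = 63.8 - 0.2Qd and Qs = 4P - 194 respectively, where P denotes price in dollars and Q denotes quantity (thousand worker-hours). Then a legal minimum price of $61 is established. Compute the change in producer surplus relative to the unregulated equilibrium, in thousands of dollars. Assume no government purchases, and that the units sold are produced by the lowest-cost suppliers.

Rearranging demand gives Qd = 319 - 5P. Without the control the market clears where 319 - 5P = 4P - 194, i.e. P* = 57 and Q* = 34.
Since 61 > 57, the floor is binding.
At P = 61: Qd = 319 - 5·61 = 14 and Qs = 4·61 - 194 = 50.
Producer surplus without the control is ½ · (57 - 48.5) · 34 = 144.5.
With the floor, 14 units are sold at 61. The supply price at Q = 14 is 52, so PS = ½ · [(61 - 48.5) + (61 - 52)] · 14 = 150.5.
Change in producer surplus = 150.5 - 144.5 = 6.

6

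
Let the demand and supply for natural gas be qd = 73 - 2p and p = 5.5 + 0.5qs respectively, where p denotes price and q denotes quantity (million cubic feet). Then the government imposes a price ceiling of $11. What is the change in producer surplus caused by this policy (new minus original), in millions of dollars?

-210

Rearranging supply gives qs = 2p - 11. In a free market, 73 - 2p = 2p - 11 gives the equilibrium p* = 21, q* = 31.
The ceiling of 11 is below the equilibrium price 21, so it binds.
At p = 11: qd = 73 - 2·11 = 51 and qs = 2·11 - 11 = 11.
Producer surplus without the control is ½ · (21 - 5.5) · 31 = 240.25.
With the ceiling, producers sell 11 units at 11, so PS = ½ · (11 - 5.5) · 11 = 30.25.
Change in producer surplus = 30.25 - 240.25 = -210.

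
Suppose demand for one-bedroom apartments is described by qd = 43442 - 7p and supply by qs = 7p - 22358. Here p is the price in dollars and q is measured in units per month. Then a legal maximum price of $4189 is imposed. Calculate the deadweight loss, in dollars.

1827847

In a free market, 43442 - 7p = 7p - 22358 gives the equilibrium p* = 4700, q* = 10542.
Since 4189 < 4700, the ceiling is binding.
At p = 4189: qd = 43442 - 7·4189 = 14119 and qs = 7·4189 - 22358 = 6965.
Quantity traded falls to 6965. At q = 6965 the demand price is (43442 - 6965)/7 = 5211 and the supply price is (22358 + 6965)/7 = 4189.
Deadweight loss = ½ · (5211 - 4189) · (10542 - 6965) = ½ · 1022 · 3577 = 1827847.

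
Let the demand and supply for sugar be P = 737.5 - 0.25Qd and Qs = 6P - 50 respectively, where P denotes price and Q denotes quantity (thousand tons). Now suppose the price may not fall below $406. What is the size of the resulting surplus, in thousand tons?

Rearranging demand gives Qd = 2950 - 4P. Setting quantity demanded equal to quantity supplied, 2950 - 4P = 6P - 50, gives P* = 300 and Q* = 1750.
Because the floor (406) lies above the market-clearing price, it is binding.
At P = 406: Qd = 2950 - 4·406 = 1326 and Qs = 6·406 - 50 = 2386.
Surplus = Qs - Qd = 2386 - 1326 = 1060.

1060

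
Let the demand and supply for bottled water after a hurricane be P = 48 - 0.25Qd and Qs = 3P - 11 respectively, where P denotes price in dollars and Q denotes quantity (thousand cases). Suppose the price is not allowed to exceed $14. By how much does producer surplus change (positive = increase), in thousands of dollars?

-802.5

Rearranging demand gives Qd = 192 - 4P. Equilibrium: 192 - 4P = 3P - 11, so 203 = 7P and P* = 29, Q* = 76.
Since 14 < 29, the ceiling is binding.
At P = 14: Qd = 192 - 4·14 = 136 and Qs = 3·14 - 11 = 31.
Producer surplus without the control is ½ · (29 - 11/3) · 76 = 2888/3.
With the ceiling, producers sell 31 units at 14, so PS = ½ · (14 - 11/3) · 31 = 961/6.
Change in producer surplus = 961/6 - 2888/3 = -802.5.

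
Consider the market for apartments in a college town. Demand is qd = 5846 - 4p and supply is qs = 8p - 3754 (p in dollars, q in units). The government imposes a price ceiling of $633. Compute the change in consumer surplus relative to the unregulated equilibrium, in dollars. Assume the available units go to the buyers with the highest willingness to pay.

-4342

Equilibrium: 5846 - 4p = 8p - 3754, so 9600 = 12p and p* = 800, q* = 2646.
The ceiling of 633 is below the equilibrium price 800, so it binds.
At p = 633: qd = 5846 - 4·633 = 3314 and qs = 8·633 - 3754 = 1310.
Consumer surplus without the control is ½ · (1461.5 - 800) · 2646 = 875164.5.
With the ceiling, 1310 units are sold at 633 (assume they go to the highest-value buyers). The demand price at q = 1310 is 1134, so CS = ½ · [(1461.5 - 633) + (1134 - 633)] · 1310 = 870822.5.
Change in consumer surplus = 870822.5 - 875164.5 = -4342.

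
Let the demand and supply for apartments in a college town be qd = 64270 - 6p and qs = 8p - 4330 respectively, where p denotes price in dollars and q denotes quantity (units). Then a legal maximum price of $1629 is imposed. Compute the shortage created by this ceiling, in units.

45794

Setting quantity demanded equal to quantity supplied, 64270 - 6p = 8p - 4330, gives p* = 4900 and q* = 34870.
The ceiling of 1629 is below the equilibrium price 4900, so it binds.
At p = 1629: qd = 64270 - 6·1629 = 54496 and qs = 8·1629 - 4330 = 8702.
Shortage = qd - qs = 54496 - 8702 = 45794.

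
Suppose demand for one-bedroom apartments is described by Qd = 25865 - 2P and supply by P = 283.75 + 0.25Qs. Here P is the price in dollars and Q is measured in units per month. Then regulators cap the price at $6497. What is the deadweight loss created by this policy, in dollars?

Rearranging supply gives Qs = 4P - 1135. Without the control the market clears where 25865 - 2P = 4P - 1135, i.e. P* = 4500 and Q* = 16865.
Since 6497 is above P* = 4500, the ceiling does not bind and the free-market outcome prevails.
Since the control does not bind, no trades are prevented and deadweight loss is zero.

0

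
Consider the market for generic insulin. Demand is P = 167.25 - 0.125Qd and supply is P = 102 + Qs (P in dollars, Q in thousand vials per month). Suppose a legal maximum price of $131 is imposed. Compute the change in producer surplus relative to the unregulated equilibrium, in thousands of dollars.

Rearranging demand gives Qd = 1338 - 8P; rearranging supply gives Qs = P - 102. Without the control the market clears where 1338 - 8P = P - 102, i.e. P* = 160 and Q* = 58.
Because the ceiling (131) lies below the market-clearing price, it is binding.
At P = 131: Qd = 1338 - 8·131 = 290 and Qs = 131 - 102 = 29.
Producer surplus without the control is ½ · (160 - 102) · 58 = 1682.
With the ceiling, producers sell 29 units at 131, so PS = ½ · (131 - 102) · 29 = 420.5.
Change in producer surplus = 420.5 - 1682 = -1261.5.

-1261.5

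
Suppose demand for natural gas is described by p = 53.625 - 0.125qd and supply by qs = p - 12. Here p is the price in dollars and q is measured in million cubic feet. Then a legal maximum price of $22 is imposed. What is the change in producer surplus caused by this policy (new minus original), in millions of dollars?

-634.5

Rearranging demand gives qd = 429 - 8p. Setting quantity demanded equal to quantity supplied, 429 - 8p = p - 12, gives p* = 49 and q* = 37.
Since 22 < 49, the ceiling is binding.
At p = 22: qd = 429 - 8·22 = 253 and qs = 22 - 12 = 10.
Producer surplus without the control is ½ · (49 - 12) · 37 = 684.5.
With the ceiling, producers sell 10 units at 22, so PS = ½ · (22 - 12) · 10 = 50.
Change in producer surplus = 50 - 684.5 = -634.5.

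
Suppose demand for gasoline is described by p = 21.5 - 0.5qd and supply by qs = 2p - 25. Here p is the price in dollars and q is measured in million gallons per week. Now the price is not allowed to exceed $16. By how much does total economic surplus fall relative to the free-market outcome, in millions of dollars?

2

Rearranging demand gives qd = 43 - 2p. Equilibrium: 43 - 2p = 2p - 25, so 68 = 4p and p* = 17, q* = 9.
Because the ceiling (16) lies below the market-clearing price, it is binding.
At p = 16: qd = 43 - 2·16 = 11 and qs = 2·16 - 25 = 7.
Quantity traded falls to 7. At q = 7 the demand price is (43 - 7)/2 = 18 and the supply price is (25 + 7)/2 = 16.
Deadweight loss = ½ · (18 - 16) · (9 - 7) = ½ · 2 · 2 = 2.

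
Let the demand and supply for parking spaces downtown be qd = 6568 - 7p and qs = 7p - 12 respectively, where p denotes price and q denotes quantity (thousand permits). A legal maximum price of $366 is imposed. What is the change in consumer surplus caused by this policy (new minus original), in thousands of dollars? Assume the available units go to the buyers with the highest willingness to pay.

Equilibrium: 6568 - 7p = 7p - 12, so 6580 = 14p and p* = 470, q* = 3278.
Because the ceiling (366) lies below the market-clearing price, it is binding.
At p = 366: qd = 6568 - 7·366 = 4006 and qs = 7·366 - 12 = 2550.
Consumer surplus without the control is ½ · (6568/7 - 470) · 3278 = 5372642/7.
With the ceiling, 2550 units are sold at 366 (assume they go to the highest-value buyers). The demand price at q = 2550 is 574, so CS = ½ · [(6568/7 - 366) + (574 - 366)] · 2550 = 6964050/7.
Change in consumer surplus = 6964050/7 - 5372642/7 = 227344.

227344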